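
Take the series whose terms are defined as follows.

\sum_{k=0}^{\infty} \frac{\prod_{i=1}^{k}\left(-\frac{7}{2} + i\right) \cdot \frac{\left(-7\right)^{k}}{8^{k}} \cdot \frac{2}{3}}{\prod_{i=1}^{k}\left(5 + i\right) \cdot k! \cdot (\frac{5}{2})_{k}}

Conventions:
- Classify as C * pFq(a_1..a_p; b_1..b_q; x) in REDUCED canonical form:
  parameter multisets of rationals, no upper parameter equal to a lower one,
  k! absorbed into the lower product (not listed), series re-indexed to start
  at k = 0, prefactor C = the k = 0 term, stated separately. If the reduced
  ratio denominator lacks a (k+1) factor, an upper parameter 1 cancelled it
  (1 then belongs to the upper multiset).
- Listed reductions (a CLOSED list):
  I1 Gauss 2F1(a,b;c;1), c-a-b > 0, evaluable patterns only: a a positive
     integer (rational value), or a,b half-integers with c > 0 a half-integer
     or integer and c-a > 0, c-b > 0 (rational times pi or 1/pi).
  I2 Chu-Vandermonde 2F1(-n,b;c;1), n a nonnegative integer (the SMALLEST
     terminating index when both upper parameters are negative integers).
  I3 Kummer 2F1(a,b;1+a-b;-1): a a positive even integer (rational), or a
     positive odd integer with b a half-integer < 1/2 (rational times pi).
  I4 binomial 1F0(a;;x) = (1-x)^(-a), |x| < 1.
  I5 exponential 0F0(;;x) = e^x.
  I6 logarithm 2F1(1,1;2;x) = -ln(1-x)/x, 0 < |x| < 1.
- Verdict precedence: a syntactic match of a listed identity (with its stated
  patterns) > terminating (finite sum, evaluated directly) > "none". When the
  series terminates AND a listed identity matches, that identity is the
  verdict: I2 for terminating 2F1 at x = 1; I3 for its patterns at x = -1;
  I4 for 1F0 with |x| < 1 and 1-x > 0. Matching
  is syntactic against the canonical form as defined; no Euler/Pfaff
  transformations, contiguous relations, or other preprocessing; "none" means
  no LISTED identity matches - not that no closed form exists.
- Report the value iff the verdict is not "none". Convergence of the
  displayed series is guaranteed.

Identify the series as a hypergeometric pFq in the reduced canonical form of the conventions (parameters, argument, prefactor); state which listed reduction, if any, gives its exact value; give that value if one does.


First insight: t_0 = \frac{2}{3} here, and the lower running product (C = 2/3, x = -7/8) is a rising factorial.
Term ratio: r(k) = -\frac{7}{8} * (k-\frac{5}{2}) / [(k+\frac{5}{2}) (k+6) (k+1)] - rational; roots negated = parameters, x = -\frac{7}{8}, C = \frac{2}{3}.

Reduced: x = -\frac{7}{8}, 1F2, upper = {-\frac{5}{2}}, lower = {\frac{5}{2}, 6}, C = \frac{2}{3}. Verdict: none - this 1F2 at x = -\frac{7}{8} matches no listed pattern, and upper {-\frac{5}{2}} holds no stopper.


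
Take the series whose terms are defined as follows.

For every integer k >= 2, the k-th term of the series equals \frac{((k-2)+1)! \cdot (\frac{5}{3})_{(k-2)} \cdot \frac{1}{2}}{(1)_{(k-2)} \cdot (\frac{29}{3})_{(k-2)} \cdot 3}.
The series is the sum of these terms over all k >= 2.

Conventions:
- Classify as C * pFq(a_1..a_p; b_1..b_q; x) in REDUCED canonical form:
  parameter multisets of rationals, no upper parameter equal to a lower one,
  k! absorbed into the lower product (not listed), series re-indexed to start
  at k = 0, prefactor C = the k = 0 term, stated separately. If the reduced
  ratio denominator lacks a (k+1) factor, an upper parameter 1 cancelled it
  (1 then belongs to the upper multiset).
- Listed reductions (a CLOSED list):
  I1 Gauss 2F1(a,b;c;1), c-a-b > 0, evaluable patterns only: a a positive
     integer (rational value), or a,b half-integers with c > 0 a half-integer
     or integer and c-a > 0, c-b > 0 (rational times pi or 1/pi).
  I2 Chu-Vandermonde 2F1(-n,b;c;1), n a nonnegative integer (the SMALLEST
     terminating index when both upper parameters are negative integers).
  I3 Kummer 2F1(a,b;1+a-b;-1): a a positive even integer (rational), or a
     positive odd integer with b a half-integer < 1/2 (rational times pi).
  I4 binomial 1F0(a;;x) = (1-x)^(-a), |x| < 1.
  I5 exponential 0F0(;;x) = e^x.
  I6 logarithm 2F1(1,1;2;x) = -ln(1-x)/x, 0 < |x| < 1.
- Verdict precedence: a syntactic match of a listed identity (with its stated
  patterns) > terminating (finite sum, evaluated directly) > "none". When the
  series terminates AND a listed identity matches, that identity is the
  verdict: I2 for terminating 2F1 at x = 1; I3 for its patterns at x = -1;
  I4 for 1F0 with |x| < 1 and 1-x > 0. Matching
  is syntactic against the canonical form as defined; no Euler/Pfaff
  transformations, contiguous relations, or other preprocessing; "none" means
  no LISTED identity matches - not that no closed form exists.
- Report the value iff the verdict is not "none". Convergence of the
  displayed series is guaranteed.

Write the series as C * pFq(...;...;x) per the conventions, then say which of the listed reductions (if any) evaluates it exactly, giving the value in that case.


Classification (C = \frac{1}{6}): 2F1 with upper {\frac{5}{3}, 2}, lower {\frac{29}{3}}, argument x = 1. Verdict at x = 1: Gauss (I1, integer-parameter pattern) matches (x = 1: the Gamma ratio telescopes since c-a-b = 6 > 0 and a = 2 in Z>0). Value: \frac{299}{1134}.

The tell: from the first term \frac{1}{6}: the constant factors (C = 1/6) combine into one prefactor.
Term ratio: r(k) = 1 * (k+\frac{5}{3}) (k+2) / [(k+\frac{29}{3}) (k+1)] - rational in k, leading ratio 1; with t_0 = \frac{1}{6}, classification follows.


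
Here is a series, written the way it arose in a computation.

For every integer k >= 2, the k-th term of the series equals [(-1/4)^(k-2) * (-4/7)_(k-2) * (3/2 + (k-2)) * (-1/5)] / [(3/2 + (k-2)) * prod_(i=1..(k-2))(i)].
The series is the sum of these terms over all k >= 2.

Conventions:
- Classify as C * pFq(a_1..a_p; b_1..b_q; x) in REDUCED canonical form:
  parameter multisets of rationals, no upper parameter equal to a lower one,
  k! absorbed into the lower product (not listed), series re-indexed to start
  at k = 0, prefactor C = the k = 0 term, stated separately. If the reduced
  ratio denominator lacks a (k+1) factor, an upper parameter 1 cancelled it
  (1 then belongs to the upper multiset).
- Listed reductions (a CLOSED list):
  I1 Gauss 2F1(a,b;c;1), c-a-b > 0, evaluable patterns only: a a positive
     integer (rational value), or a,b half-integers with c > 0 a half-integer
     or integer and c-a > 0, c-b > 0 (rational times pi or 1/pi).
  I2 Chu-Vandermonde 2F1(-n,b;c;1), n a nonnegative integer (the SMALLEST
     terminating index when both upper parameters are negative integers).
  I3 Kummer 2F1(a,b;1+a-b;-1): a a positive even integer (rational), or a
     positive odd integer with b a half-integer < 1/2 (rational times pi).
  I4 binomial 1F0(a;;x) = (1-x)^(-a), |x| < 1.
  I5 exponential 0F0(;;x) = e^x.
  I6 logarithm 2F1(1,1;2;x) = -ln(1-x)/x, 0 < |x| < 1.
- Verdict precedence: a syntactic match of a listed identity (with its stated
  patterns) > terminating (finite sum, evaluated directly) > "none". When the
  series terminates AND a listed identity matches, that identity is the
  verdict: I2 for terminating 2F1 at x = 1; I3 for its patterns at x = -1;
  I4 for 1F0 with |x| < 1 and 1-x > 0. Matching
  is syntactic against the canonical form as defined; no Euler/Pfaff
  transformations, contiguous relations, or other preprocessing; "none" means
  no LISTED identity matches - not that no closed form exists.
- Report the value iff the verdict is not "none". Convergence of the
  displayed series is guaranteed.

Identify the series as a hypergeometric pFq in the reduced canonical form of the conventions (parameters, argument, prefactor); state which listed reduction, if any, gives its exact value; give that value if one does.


Key observation: with t_0 = -1/5, the product of the first k integers (C = -1/5, x = -1/4) is k!.
Ratio: r(k) = (-1/4) * (k-4/7) / [(k+1)] - poly over poly, x = (-1/4) from leading terms; C = -1/5 at k = 0.

Classification (C = -1/5): 1F0 with upper {-4/7}, lower {-}, argument x = -1/4. Verdict at x = -1/4: the I4 binomial reduction matches (the 1F0 binomial series: exponent 4/7, x = -1/4). Hence: (-1/5) * (5/4)^(4/7).


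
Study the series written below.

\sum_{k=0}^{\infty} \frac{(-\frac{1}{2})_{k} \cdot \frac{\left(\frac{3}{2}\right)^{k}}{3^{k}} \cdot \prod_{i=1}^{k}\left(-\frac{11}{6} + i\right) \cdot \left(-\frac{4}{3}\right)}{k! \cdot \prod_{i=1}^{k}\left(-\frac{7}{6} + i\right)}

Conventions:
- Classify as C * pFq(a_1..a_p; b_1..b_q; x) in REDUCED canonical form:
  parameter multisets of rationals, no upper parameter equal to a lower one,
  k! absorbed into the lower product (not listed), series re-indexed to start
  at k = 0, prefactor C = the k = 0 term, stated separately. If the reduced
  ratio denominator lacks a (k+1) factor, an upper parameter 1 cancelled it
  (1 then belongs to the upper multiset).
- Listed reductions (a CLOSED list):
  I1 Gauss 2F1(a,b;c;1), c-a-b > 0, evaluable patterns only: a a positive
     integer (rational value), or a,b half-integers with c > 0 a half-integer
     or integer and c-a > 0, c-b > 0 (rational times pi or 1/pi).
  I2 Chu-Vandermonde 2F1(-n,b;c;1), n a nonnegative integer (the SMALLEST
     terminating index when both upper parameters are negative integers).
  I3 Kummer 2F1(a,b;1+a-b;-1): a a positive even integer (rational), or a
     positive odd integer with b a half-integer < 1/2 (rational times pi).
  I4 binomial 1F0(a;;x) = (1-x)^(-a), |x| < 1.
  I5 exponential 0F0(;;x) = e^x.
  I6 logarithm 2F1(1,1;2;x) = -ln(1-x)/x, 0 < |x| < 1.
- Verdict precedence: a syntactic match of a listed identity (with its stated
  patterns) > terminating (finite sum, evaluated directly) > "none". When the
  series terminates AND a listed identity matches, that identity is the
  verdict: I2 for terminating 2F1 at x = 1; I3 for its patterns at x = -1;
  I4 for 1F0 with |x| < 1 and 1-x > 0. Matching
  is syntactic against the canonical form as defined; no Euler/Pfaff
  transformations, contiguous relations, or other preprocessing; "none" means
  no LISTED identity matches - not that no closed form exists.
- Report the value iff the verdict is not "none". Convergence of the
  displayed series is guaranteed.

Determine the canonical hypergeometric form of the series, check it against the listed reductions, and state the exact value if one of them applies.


Reduced: x = \frac{1}{2}, 2F1, upper = {-\frac{5}{6}, -\frac{1}{2}}, lower = {-\frac{1}{6}}, C = -\frac{4}{3}. Verdict: none. A 2F1 with upper {-\frac{5}{6}, -\frac{1}{2}} fits none of I1-I6 at x = \frac{1}{2}; the sum runs forever.

Key step: t_0 being -\frac{4}{3}, the two k-th powers (C = -4/3, x = 1/2) combine into one argument.
Ratio: r(k) = \frac{1}{2} * (k-\frac{5}{6}) (k-\frac{1}{2}) / [(k-\frac{1}{6}) (k+1)] ; factor over Q: parameters, x = \frac{1}{2}, and C = -\frac{4}{3}.


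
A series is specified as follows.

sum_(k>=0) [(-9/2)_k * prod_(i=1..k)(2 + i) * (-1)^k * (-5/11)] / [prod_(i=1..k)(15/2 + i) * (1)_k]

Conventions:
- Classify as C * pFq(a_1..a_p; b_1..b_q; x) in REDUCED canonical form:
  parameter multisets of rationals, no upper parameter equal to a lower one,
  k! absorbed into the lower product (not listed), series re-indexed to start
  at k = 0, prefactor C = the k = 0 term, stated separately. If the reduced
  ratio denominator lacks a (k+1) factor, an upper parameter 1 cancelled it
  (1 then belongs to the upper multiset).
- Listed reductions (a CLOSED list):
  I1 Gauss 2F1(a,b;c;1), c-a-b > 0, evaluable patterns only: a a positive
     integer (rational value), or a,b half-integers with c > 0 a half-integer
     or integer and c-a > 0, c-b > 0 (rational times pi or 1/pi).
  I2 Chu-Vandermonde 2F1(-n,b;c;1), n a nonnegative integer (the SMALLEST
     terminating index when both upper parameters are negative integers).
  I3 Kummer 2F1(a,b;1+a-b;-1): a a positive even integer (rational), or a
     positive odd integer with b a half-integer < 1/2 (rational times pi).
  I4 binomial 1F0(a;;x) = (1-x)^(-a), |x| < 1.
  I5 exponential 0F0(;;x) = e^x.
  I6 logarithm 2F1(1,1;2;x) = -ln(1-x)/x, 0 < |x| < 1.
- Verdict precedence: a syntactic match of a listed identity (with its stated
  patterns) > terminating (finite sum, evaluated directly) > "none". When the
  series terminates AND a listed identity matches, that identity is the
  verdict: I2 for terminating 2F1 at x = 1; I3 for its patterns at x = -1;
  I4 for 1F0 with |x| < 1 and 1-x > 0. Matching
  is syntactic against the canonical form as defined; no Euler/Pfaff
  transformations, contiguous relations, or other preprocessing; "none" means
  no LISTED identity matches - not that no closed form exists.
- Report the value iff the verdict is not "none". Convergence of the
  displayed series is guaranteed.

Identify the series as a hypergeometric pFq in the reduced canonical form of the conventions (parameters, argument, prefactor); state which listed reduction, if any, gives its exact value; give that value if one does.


Classification (C = -5/11): 2F1 with upper {-9/2, 3}, lower {17/2}, argument x = -1. Verdict: Kummer (I3) applies (x = -1; c = 17/2 equals 1+a-b for upper {-9/2, 3}: listed pattern). Sum: (-20475/32768) * pi.

Structural cue: x = (-1) and the running product (prefactor -5/11) telescopes to a rising factorial.
Step ratio: r(k) = (-1) * (k-9/2) (k+3) / [(k+17/2) (k+1)] - rational in k. x = (-1); t_0 = -5/11; negate the roots.


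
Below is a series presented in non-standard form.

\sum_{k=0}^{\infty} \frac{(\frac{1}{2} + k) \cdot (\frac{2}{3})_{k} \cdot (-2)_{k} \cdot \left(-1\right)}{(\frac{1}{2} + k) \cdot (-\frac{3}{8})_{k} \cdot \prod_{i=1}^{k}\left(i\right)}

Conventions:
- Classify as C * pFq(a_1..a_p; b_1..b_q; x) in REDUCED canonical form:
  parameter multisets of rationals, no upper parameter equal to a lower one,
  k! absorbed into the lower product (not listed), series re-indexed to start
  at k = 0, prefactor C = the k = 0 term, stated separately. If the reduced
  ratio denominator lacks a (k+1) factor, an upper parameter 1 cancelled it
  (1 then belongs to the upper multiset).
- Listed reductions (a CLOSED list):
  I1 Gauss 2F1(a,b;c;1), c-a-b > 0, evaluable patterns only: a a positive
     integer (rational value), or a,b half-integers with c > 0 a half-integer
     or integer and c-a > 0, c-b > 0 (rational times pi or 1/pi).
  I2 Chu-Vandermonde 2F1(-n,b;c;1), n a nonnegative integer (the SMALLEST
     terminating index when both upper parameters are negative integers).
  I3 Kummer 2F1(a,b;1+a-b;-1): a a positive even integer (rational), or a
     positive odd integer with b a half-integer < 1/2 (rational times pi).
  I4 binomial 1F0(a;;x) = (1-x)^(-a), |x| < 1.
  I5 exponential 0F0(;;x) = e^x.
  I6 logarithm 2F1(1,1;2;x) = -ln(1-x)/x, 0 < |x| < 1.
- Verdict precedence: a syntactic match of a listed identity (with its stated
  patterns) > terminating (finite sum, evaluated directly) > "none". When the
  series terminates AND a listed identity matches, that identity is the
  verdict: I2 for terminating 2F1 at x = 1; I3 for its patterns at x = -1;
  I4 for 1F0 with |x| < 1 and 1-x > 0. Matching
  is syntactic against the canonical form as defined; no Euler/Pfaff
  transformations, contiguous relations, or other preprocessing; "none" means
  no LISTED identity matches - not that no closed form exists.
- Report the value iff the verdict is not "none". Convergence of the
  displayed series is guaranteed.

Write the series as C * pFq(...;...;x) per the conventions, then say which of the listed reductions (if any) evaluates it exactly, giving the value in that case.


Key step: x = 1 and the product of the first k integers (C = -1) is k!.
Step ratio: r(k) = 1 * (k-2) (k+\frac{2}{3}) / [(k-\frac{3}{8}) (k+1)] - rational; roots negated = parameters, x = 1, C = -1.

Classification (C = -1): 2F1 with upper {-2, \frac{2}{3}}, lower {-\frac{3}{8}}, argument x = 1. Verdict (x = 1): Vandermonde's identity (I2) applies (terminating 2F1 at x = 1 with n = 2, b = 2/3, c = -\frac{3}{8}). Exact value: \frac{5}{27}.


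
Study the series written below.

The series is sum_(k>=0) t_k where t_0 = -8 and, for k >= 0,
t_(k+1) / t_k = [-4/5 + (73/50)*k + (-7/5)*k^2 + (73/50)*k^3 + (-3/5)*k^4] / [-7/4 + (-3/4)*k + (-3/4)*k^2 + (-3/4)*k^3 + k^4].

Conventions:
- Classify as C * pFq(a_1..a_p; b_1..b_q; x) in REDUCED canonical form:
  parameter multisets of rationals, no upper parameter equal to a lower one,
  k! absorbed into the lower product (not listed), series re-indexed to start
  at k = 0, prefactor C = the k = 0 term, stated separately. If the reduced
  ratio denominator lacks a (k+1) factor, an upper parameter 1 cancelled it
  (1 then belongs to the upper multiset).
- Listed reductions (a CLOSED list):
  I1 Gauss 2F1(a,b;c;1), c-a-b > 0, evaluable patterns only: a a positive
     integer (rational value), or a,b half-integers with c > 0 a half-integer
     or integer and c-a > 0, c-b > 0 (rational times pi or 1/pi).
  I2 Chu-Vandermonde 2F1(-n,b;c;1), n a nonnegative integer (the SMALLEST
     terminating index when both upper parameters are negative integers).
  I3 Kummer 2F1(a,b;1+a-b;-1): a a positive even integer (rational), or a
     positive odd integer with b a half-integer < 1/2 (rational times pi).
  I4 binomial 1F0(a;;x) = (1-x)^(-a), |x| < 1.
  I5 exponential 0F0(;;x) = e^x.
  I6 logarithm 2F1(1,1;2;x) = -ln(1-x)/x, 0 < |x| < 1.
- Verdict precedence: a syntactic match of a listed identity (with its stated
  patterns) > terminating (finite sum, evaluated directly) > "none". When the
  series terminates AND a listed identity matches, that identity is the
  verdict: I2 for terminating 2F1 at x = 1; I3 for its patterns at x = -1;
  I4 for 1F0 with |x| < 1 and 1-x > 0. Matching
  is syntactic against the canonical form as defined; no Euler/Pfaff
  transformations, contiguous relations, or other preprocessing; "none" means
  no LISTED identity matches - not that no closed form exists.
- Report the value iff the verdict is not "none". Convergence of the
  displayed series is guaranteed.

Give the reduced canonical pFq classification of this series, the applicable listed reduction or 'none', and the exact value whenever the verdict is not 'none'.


With C = -8: the canonical form is 2F1(-8/5, -5/6; -7/4; -3/5). Verdict: none. A 2F1 with upper {-8/5, -5/6} fits none of I1-I6 at x = -3/5; the sum runs forever.

Structural cue: x = (-3/5) and cancel k^2 + 1 from the displayed ratio first; then prefactor -8.
Adjacent-term ratio: r(k) = (-3/5) * (k-8/5) (k-5/6) / [(k-7/4) (k+1)] - rational; roots negated = parameters, x = (-3/5), C = -8.


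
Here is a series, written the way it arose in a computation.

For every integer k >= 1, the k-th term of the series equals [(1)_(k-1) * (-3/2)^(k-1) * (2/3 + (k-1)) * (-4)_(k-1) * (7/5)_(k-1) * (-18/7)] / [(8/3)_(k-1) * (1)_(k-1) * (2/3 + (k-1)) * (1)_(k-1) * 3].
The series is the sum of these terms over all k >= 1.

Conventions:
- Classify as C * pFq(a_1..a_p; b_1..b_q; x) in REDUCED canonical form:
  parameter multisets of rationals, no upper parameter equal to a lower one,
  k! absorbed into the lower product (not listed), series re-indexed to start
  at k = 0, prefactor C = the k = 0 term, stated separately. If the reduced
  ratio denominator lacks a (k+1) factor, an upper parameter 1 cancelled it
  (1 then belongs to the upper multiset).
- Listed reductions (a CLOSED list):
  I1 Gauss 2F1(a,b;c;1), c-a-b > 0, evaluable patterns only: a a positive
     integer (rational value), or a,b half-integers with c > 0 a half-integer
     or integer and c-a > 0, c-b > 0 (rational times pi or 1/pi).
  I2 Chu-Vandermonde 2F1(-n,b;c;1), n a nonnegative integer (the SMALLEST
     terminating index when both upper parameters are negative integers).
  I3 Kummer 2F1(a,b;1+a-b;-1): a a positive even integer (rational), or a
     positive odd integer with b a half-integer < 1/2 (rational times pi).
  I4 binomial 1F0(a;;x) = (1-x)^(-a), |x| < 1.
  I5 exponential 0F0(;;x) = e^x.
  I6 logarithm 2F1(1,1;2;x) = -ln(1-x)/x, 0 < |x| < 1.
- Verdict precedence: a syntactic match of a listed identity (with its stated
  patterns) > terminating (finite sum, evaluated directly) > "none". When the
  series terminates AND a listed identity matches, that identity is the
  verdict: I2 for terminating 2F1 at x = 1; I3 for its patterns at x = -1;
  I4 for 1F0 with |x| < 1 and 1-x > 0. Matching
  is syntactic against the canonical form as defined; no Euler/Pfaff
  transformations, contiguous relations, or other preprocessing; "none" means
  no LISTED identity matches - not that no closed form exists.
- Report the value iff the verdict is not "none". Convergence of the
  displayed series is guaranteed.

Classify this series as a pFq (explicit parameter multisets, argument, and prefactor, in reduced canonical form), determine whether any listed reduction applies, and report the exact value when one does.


The series (x = -3/2) is 2F1: upper {-4, 7/5}, lower {8/3}, prefactor -6/7. Verdict: terminating (-4 upstairs). 5 nonzero terms in all; added directly. Hence: -789189/70000.

Key step: t_0 = -6/7 here, and (1)_k (C = -6/7, x = -3/2) is k! itself.
Ratio: r(k) = (-3/2) * (k-4) (k+7/5) / [(k+8/3) (k+1)] - rational; roots negated = parameters, x = (-3/2), C = -6/7.


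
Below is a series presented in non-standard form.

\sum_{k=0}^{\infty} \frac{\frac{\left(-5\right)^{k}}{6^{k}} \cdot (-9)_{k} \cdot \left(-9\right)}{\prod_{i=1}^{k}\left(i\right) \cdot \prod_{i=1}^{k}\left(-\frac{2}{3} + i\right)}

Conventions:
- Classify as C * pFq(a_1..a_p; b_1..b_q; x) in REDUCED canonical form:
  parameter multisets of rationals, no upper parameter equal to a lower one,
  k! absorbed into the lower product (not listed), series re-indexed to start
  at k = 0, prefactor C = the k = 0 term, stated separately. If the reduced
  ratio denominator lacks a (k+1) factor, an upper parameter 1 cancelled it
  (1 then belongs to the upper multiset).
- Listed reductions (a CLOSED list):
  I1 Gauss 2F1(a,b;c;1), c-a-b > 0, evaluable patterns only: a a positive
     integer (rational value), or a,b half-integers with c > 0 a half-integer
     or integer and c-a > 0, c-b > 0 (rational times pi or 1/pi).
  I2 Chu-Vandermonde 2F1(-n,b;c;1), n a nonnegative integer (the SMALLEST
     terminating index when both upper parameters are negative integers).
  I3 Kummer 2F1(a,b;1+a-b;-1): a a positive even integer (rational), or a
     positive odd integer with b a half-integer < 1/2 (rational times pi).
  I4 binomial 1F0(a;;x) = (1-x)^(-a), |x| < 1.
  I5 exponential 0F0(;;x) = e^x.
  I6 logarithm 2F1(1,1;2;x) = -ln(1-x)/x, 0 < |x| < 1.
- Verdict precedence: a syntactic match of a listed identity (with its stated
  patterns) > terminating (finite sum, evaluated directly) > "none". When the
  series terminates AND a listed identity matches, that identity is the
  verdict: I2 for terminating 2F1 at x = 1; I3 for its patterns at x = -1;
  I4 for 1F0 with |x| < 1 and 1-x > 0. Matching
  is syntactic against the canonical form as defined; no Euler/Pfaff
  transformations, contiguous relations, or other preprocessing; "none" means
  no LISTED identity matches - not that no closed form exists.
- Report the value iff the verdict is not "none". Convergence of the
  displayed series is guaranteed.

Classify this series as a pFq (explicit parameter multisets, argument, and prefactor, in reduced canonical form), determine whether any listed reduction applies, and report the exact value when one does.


Canonical form: C = -9 times 1F1 with upper {-9}, lower {\frac{1}{3}}, x = -\frac{5}{6}. Verdict: terminating - upper parameter -9 makes this a finite sum (last index 9), evaluated exactly. Exact value: -\frac{3319502118507}{2492858368}.

Key observation: t_0 = -9 here, and the lower running product (C = -9, x = -5/6) is a rising factorial.
Term ratio: r(k) = -\frac{5}{6} * (k-9) / [(k+\frac{1}{3}) (k+1)] - rational; roots negated = parameters, x = -\frac{5}{6}, C = -9.


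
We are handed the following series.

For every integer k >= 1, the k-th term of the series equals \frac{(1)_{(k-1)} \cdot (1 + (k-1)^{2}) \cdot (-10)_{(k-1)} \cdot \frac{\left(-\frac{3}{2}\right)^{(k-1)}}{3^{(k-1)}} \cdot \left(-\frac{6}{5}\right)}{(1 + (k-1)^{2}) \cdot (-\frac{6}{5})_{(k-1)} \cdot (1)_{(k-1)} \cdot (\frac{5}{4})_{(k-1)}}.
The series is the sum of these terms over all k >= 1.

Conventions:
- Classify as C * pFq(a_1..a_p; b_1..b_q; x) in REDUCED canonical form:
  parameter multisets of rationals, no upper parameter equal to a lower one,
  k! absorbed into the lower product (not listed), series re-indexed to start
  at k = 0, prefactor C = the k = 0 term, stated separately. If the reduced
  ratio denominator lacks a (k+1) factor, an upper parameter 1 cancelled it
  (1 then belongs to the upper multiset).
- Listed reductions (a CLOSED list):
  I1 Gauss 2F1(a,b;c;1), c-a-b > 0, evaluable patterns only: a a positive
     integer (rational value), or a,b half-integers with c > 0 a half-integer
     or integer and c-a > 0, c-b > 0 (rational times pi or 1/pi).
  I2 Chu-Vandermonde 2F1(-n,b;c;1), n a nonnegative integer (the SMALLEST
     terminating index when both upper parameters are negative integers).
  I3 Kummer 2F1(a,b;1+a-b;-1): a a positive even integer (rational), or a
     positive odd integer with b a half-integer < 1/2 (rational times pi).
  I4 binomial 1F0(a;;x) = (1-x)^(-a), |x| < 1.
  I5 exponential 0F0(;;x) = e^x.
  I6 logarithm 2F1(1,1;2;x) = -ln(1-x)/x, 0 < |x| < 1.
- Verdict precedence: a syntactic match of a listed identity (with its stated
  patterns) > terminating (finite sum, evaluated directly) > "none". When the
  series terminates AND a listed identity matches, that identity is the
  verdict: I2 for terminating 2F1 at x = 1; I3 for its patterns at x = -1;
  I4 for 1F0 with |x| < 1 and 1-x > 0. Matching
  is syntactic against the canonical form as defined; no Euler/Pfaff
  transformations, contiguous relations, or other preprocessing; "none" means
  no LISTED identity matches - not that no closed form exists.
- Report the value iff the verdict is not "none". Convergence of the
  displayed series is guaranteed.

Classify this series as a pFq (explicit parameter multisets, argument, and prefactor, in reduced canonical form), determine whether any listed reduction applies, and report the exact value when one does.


The series (x = -\frac{1}{2}) is 2F2: upper {-10, 1}, lower {-\frac{6}{5}, \frac{5}{4}}, prefactor -\frac{6}{5}. Verdict: terminating - upper -10 stops the sum at k = 10; the 11 terms are added exactly. Value: -\frac{4920736714585937566}{36920321424641655}.

First insight: with t_0 = -\frac{6}{5}, (1)_k (C = -6/5, x = -1/2) is k! itself.
Consecutive-term ratio: r(k) = -\frac{1}{2} * (k-10) (k+1) / [(k-\frac{6}{5}) (k+\frac{5}{4}) (k+1)] ; factor over Q: parameters, x = -\frac{1}{2}, and C = -\frac{6}{5}.


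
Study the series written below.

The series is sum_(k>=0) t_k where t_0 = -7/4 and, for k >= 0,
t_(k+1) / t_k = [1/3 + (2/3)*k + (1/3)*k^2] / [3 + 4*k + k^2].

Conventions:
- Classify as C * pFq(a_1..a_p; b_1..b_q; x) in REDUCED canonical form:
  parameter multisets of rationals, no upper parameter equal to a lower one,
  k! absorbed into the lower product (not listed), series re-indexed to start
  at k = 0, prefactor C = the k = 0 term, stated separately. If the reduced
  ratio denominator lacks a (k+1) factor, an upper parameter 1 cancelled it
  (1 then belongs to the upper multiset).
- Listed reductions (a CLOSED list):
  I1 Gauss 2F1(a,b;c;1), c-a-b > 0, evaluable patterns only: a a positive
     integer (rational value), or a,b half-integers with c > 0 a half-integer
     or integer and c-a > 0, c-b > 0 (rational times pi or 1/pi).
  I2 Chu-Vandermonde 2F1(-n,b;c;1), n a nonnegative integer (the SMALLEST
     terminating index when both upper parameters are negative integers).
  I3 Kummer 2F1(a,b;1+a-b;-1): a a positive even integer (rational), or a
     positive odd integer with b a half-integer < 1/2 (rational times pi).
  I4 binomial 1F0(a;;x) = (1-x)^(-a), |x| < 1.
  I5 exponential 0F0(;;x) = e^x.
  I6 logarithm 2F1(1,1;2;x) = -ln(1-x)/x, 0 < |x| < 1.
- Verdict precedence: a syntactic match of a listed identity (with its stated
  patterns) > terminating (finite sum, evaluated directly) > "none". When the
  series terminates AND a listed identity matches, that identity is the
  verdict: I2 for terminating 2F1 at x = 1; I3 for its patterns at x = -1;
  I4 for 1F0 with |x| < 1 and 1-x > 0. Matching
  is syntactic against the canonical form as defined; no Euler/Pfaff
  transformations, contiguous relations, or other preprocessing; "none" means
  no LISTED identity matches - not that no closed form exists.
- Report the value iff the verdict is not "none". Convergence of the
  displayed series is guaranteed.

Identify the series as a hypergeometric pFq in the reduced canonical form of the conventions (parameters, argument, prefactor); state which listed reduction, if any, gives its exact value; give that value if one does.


At argument 1/3: a 2F1 with upper {1, 1}, lower {3}, scaled by C = -7/4. Verdict: none - at argument 1/3 the multisets {1, 1} ; {3} match no listed identity.

Key step: t_0 = -7/4 here, and roots of the ratio polynomials (C = -7/4) are the negated parameters.
Adjacent-term ratio: r(k) = (1/3) * (k+1) (k+1) / [(k+3) (k+1)] - poly over poly, x = (1/3) from leading terms; C = -7/4 at k = 0.


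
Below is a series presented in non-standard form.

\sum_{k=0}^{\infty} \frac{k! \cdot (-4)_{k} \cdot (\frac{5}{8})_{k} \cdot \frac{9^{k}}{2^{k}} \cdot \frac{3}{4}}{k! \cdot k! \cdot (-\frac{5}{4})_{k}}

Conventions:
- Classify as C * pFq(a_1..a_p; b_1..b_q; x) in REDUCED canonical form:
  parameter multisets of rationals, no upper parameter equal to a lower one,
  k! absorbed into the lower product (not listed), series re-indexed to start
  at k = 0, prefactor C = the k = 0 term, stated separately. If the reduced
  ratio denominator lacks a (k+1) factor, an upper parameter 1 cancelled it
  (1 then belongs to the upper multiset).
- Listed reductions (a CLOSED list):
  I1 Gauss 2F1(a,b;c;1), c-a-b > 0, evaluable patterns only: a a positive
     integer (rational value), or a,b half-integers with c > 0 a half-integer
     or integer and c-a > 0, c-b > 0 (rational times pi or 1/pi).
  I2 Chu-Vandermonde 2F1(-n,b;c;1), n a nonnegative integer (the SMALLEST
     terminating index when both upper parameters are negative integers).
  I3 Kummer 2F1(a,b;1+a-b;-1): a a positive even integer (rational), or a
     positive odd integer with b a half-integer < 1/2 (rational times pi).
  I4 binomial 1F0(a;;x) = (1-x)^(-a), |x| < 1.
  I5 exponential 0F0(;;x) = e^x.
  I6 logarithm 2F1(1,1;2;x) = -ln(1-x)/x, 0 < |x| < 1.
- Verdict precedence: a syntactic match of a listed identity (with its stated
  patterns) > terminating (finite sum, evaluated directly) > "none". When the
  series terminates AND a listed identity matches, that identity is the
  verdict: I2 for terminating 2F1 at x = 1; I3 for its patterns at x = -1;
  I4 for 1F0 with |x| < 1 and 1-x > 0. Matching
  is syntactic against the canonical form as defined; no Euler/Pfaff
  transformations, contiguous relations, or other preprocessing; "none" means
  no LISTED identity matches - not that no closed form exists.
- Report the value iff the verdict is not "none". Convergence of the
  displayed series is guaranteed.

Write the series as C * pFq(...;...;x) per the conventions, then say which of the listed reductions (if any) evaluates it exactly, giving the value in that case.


At argument \frac{9}{2}: a 2F1 with upper {-4, \frac{5}{8}}, lower {-\frac{5}{4}}, scaled by C = \frac{3}{4}. Verdict: terminating. With -4 upstairs the series is a 5-term polynomial sum; evaluated term by term. Value: \frac{4547163}{1024}.

The tell: with t_0 = \frac{3}{4}, the factorial ratio (C = 3/4) (k+a-1)!/(a-1)! is a rising factorial (a)_k.
Adjacent-term ratio: r(k) = \frac{9}{2} * (k-4) (k+\frac{5}{8}) / [(k-\frac{5}{4}) (k+1)] - rational in k, leading ratio \frac{9}{2}; with t_0 = \frac{3}{4}, classification follows.


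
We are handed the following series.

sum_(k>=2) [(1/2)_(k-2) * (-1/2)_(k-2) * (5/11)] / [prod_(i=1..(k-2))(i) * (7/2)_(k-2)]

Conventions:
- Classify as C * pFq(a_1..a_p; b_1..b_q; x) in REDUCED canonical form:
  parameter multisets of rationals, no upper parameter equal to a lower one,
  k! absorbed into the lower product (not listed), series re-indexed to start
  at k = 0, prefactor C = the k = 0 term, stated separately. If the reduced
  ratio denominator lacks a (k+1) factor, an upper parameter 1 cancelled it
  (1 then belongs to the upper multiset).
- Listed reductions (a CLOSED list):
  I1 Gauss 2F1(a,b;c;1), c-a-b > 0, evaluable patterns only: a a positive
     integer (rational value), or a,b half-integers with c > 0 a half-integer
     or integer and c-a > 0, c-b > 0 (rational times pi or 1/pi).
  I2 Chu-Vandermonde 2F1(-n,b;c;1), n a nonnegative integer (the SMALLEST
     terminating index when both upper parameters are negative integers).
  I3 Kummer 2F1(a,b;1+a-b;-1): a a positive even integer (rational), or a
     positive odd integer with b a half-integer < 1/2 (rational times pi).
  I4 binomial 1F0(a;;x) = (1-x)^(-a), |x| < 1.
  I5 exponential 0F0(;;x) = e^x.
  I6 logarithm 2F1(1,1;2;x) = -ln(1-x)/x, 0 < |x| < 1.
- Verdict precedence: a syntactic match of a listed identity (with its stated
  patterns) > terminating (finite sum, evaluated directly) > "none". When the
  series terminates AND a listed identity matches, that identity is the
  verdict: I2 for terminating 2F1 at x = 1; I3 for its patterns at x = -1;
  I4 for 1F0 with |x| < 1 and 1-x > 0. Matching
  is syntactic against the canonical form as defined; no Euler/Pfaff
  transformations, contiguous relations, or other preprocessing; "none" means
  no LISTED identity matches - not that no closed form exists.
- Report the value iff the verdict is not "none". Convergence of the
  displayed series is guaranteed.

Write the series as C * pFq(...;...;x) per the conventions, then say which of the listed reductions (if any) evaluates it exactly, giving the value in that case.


Prefactor 5/11, argument 1: 2F1 with upper {-1/2, 1/2} over lower {7/2}. Verdict (x = 1): the half-integer Gauss pattern (I1) applies (x = 1; upper {-1/2, 1/2} half-integers, c = 7/2 in the evaluable pattern). Its exact value is (375/2816) * pi.

The tell: x = 1 and the product of the first k integers (C = 5/11) is k!.
Consecutive-term ratio: r(k) = 1 * (k-1/2) (k+1/2) / [(k+7/2) (k+1)] ; factor over Q: parameters, x = 1, and C = 5/11.


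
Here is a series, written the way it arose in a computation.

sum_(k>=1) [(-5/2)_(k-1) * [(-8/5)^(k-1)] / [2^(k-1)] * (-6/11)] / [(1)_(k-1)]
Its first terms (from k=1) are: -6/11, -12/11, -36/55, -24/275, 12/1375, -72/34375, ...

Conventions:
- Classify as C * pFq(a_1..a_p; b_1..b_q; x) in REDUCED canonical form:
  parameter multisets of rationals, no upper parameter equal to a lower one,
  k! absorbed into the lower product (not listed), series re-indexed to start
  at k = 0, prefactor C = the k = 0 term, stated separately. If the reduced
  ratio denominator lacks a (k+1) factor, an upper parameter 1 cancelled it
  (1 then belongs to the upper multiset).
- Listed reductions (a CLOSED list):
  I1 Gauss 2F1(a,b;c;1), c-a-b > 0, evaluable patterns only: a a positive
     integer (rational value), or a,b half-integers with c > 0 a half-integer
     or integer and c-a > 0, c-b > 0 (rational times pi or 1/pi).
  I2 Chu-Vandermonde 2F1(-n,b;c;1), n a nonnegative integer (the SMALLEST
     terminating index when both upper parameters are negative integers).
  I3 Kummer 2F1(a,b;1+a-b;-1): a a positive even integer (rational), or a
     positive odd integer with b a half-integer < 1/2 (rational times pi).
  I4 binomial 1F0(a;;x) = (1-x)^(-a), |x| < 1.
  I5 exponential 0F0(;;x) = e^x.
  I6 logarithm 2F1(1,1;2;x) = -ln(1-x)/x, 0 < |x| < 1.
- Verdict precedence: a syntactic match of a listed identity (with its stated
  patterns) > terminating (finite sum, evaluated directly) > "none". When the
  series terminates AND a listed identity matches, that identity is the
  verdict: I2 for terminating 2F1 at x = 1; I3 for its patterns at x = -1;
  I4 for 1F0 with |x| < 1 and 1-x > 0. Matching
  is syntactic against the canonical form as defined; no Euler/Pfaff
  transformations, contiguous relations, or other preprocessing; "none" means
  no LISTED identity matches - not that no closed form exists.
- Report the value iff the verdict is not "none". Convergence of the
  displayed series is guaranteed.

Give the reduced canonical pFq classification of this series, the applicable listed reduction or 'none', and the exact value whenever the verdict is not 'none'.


The series (x = -4/5) is 1F0: upper {-5/2}, lower {-}, prefactor -6/11. Verdict: this is the binomial series (I4) (the 1F0 binomial series: exponent 5/2, x = -4/5). Value: (-6/11) * (9/5)^(5/2).

Key observation: from the first term -6/11: (1)_k (C = -6/11) is k! itself.
Step ratio: r(k) = (-4/5) * (k-5/2) / [(k+1)] - poly over poly, x = (-4/5) from leading terms; C = -6/11 at k = 0.


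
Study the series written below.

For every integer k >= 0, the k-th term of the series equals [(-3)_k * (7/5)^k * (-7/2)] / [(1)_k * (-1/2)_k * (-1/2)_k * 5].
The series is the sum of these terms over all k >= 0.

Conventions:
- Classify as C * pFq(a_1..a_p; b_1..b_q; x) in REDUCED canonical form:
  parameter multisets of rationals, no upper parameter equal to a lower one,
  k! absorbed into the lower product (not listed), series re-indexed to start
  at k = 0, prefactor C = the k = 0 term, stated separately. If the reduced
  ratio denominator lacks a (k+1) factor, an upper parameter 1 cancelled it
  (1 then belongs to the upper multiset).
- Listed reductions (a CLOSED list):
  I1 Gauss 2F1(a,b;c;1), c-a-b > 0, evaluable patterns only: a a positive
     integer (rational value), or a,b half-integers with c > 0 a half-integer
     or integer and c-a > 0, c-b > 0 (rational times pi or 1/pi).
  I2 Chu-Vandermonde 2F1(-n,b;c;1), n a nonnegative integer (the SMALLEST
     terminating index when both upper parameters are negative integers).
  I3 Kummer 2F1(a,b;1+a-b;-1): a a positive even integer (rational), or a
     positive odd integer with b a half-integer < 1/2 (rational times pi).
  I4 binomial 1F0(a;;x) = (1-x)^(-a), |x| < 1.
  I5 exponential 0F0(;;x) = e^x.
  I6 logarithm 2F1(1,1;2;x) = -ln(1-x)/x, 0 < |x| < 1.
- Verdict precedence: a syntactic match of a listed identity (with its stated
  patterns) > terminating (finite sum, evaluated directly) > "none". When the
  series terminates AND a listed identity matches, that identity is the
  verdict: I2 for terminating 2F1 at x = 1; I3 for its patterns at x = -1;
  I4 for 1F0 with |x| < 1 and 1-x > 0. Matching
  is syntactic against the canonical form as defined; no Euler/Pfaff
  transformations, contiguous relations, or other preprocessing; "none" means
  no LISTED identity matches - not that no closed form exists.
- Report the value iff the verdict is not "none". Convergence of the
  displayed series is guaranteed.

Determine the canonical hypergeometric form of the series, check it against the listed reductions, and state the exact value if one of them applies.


Structural cue: x = (7/5) and the constant factors (prefactor -7/10) combine into one prefactor.
Ratio: r(k) = (7/5) * (k-3) / [(k-1/2) (k-1/2) (k+1)] - rational; roots negated = parameters, x = (7/5), C = -7/10.

At argument 7/5: a 1F2 with upper {-3}, lower {-1/2, -1/2}, scaled by C = -7/10. Verdict: terminating - no listed pattern fits, but -3 in the upper list cuts the series at k = 3; direct evaluation. Sum: -462791/11250.


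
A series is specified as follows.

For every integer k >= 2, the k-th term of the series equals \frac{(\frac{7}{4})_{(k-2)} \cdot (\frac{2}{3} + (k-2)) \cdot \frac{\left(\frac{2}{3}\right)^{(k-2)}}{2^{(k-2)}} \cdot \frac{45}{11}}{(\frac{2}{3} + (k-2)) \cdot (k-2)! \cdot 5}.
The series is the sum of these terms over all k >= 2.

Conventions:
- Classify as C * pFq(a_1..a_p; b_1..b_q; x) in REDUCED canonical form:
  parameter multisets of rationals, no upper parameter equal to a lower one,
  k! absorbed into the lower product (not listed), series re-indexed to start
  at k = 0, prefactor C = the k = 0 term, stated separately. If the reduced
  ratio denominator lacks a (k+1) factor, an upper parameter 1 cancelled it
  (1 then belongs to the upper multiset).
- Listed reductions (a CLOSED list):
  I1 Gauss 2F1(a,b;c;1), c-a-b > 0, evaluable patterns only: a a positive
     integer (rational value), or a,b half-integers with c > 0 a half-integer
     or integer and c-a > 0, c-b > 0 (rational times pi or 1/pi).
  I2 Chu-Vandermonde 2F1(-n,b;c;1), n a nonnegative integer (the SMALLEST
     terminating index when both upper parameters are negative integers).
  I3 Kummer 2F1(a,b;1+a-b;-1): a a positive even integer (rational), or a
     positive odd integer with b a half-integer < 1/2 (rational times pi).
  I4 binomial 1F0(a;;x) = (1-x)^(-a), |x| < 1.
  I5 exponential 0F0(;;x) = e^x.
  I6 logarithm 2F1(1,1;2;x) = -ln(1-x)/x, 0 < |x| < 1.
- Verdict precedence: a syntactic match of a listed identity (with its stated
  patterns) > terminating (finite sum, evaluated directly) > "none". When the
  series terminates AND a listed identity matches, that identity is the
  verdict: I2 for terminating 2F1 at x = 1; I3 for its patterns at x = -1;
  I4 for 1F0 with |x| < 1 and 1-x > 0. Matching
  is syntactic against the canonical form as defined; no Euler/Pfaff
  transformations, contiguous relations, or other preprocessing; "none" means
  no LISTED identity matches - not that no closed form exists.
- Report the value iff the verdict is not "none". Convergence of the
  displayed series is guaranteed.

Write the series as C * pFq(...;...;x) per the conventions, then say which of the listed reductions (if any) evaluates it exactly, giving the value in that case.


Canonical form: C = \frac{9}{11} times 1F0 with upper {\frac{7}{4}}, lower {-}, x = \frac{1}{3}. Verdict: the binomial series (I4) fires (the 1F0 binomial series: exponent -7/4, x = \frac{1}{3}). Value: \frac{9}{11} \cdot \left(\frac{2}{3}\right)^{-\frac{7}{4}}.

First insight: t_0 being \frac{9}{11}, the two k-th powers (prefactor 9/11) combine into one argument.
Term ratio: r(k) = \frac{1}{3} * (k+\frac{7}{4}) / [(k+1)] - rational in k, leading ratio \frac{1}{3}; with t_0 = \frac{9}{11}, classification follows.
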